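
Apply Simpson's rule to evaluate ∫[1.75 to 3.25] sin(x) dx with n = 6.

f(x) = sin(x)
a = 1.75, b = 3.25, n = 6
h = (b - a)/n = 0.250000

Simpson's rule: (h/3)[f(x₀) + 4f(x₁) + 2f(x₂) + ... + f(xₙ)]

x_0 = 1.7500, f(x_0) = 0.983986, coefficient = 1
x_1 = 2.0000, f(x_1) = 0.909297, coefficient = 4
x_2 = 2.2500, f(x_2) = 0.778073, coefficient = 2
x_3 = 2.5000, f(x_3) = 0.598472, coefficient = 4
x_4 = 2.7500, f(x_4) = 0.381661, coefficient = 2
x_5 = 3.0000, f(x_5) = 0.141120, coefficient = 4
x_6 = 3.2500, f(x_6) = -0.108195, coefficient = 1

I ≈ (0.250000/3) × 9.790818 = 0.815901
Exact value: 0.815884
Error: 0.000018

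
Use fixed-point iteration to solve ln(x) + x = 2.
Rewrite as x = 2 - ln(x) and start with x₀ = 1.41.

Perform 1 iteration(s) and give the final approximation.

Equation: ln(x) + x = 2
Fixed-point form: x = 2 - ln(x)
x₀ = 1.41

x_1 = g(1.410000) = 1.656410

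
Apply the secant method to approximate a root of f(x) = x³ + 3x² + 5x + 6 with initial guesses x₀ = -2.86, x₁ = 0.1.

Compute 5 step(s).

f(x) = x³ + 3x² + 5x + 6
x₀ = -2.86, x₁ = 0.1

Secant formula: x_{n+1} = x_n - f(x_n)(x_n - x_{n-1})/(f(x_n) - f(x_{n-1}))

Iteration 1:
  f(-2.860000) = -7.154856
  f(0.100000) = 6.531000
  x_2 = 0.100000 - 6.531000×(0.100000 - (-2.860000))/(6.531000 - (-7.154856))
       = -1.312536
Iteration 2:
  f(0.100000) = 6.531000
  f(-1.312536) = 2.344401
  x_3 = -1.312536 - 2.344401×(-1.312536 - 0.100000)/(2.344401 - 6.531000)
       = -2.103524
Iteration 3:
  f(-1.312536) = 2.344401
  f(-2.103524) = -0.550879
  x_4 = -2.103524 - (-0.550879)×(-2.103524 - (-1.312536))/(-0.550879 - 2.344401)
       = -1.953024
Iteration 4:
  f(-2.103524) = -0.550879
  f(-1.953024) = 0.228364
  x_5 = -1.953024 - 0.228364×(-1.953024 - (-2.103524))/(0.228364 - (-0.550879))
       = -1.997129
Iteration 5:
  f(-1.953024) = 0.228364
  f(-1.997129) = 0.014330
  x_6 = -1.997129 - 0.014330×(-1.997129 - (-1.953024))/(0.014330 - 0.228364)
       = -2.000082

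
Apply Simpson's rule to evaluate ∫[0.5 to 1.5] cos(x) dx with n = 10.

f(x) = cos(x)
a = 0.5, b = 1.5, n = 10
h = (b - a)/n = 0.100000

Simpson's rule: (h/3)[f(x₀) + 4f(x₁) + 2f(x₂) + ... + f(xₙ)]

x_0 = 0.5000, f(x_0) = 0.877583, coefficient = 1
x_1 = 0.6000, f(x_1) = 0.825336, coefficient = 4
x_2 = 0.7000, f(x_2) = 0.764842, coefficient = 2
x_3 = 0.8000, f(x_3) = 0.696707, coefficient = 4
x_4 = 0.9000, f(x_4) = 0.621610, coefficient = 2
x_5 = 1.0000, f(x_5) = 0.540302, coefficient = 4
x_6 = 1.1000, f(x_6) = 0.453596, coefficient = 2
x_7 = 1.2000, f(x_7) = 0.362358, coefficient = 4
x_8 = 1.3000, f(x_8) = 0.267499, coefficient = 2
x_9 = 1.4000, f(x_9) = 0.169967, coefficient = 4
x_10 = 1.5000, f(x_10) = 0.070737, coefficient = 1

I ≈ (0.100000/3) × 15.542092 = 0.518070
Exact value: 0.518069
Error: 0.000000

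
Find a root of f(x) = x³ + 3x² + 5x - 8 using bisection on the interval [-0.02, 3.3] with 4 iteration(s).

f(x) = x³ + 3x² + 5x - 8
Initial interval: [-0.02, 3.3]

Iteration 1:
  c_1 = (-0.020000 + 3.300000)/2 = 1.640000
  f(c_1) = f(1.640000) = 12.679744
  f(a) × f(c) < 0, new interval: [-0.020000, 1.640000]
Iteration 2:
  c_2 = (-0.020000 + 1.640000)/2 = 0.810000
  f(c_2) = f(0.810000) = -1.450259
  f(a) × f(c) ≥ 0, new interval: [0.810000, 1.640000]
Iteration 3:
  c_3 = (0.810000 + 1.640000)/2 = 1.225000
  f(c_3) = f(1.225000) = 4.465141
  f(a) × f(c) < 0, new interval: [0.810000, 1.225000]
Iteration 4:
  c_4 = (0.810000 + 1.225000)/2 = 1.017500
  f(c_4) = f(1.017500) = 1.246843
  f(a) × f(c) < 0, new interval: [0.810000, 1.017500]

After 4 iteration(s), the approximation is c_4 = 1.017500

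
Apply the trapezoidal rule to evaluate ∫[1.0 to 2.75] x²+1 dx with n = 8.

f(x) = x²+1
a = 1.0, b = 2.75, n = 8
h = (b - a)/n = 0.218750

Trapezoidal rule: (h/2)[f(x₀) + 2f(x₁) + 2f(x₂) + ... + f(xₙ)]

x_0 = 1.0000, f(x_0) = 2.000000, coefficient = 1
x_1 = 1.2188, f(x_1) = 2.485352, coefficient = 2
x_2 = 1.4375, f(x_2) = 3.066406, coefficient = 2
x_3 = 1.6562, f(x_3) = 3.743164, coefficient = 2
x_4 = 1.8750, f(x_4) = 4.515625, coefficient = 2
x_5 = 2.0938, f(x_5) = 5.383789, coefficient = 2
x_6 = 2.3125, f(x_6) = 6.347656, coefficient = 2
x_7 = 2.5312, f(x_7) = 7.407227, coefficient = 2
x_8 = 2.7500, f(x_8) = 8.562500, coefficient = 1

I ≈ (0.218750/2) × 76.460938 = 8.362915
Exact value: 8.348958
Error: 0.013957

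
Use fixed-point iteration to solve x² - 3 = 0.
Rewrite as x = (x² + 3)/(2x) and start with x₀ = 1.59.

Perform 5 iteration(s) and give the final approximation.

Equation: x² - 3 = 0
Fixed-point form: x = (x² + 3)/(2x)
x₀ = 1.59

x_1 = g(1.590000) = 1.738396
x_2 = g(1.738396) = 1.732062
x_3 = g(1.732062) = 1.732051
x_4 = g(1.732051) = 1.732051
x_5 = g(1.732051) = 1.732051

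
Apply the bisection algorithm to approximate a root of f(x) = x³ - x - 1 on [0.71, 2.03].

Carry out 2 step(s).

f(x) = x³ - x - 1
Initial interval: [0.71, 2.03]

Iteration 1:
  c_1 = (0.710000 + 2.030000)/2 = 1.370000
  f(c_1) = f(1.370000) = 0.201353
  f(a) × f(c) < 0, new interval: [0.710000, 1.370000]
Iteration 2:
  c_2 = (0.710000 + 1.370000)/2 = 1.040000
  f(c_2) = f(1.040000) = -0.915136
  f(a) × f(c) ≥ 0, new interval: [1.040000, 1.370000]

After 2 iteration(s), the approximation is c_2 = 1.040000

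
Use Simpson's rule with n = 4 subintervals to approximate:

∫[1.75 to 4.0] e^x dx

f(x) = e^x
a = 1.75, b = 4.0, n = 4
h = (b - a)/n = 0.562500

Simpson's rule: (h/3)[f(x₀) + 4f(x₁) + 2f(x₂) + ... + f(xₙ)]

x_0 = 1.7500, f(x_0) = 5.754603, coefficient = 1
x_1 = 2.3125, f(x_1) = 10.099642, coefficient = 4
x_2 = 2.8750, f(x_2) = 17.725424, coefficient = 2
x_3 = 3.4375, f(x_3) = 31.109088, coefficient = 4
x_4 = 4.0000, f(x_4) = 54.598150, coefficient = 1

I ≈ (0.562500/3) × 260.638522 = 48.869723
Exact value: 48.843547
Error: 0.026176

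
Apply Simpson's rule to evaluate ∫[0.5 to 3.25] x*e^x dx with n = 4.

f(x) = x*e^x
a = 0.5, b = 3.25, n = 4
h = (b - a)/n = 0.687500

Simpson's rule: (h/3)[f(x₀) + 4f(x₁) + 2f(x₂) + ... + f(xₙ)]

x_0 = 0.5000, f(x_0) = 0.824361, coefficient = 1
x_1 = 1.1875, f(x_1) = 3.893663, coefficient = 4
x_2 = 1.8750, f(x_2) = 12.226536, coefficient = 2
x_3 = 2.5625, f(x_3) = 33.231006, coefficient = 4
x_4 = 3.2500, f(x_4) = 83.818605, coefficient = 1

I ≈ (0.687500/3) × 257.594710 = 59.032121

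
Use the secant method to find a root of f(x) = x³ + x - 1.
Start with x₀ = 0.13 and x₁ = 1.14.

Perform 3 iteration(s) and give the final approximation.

f(x) = x³ + x - 1
x₀ = 0.13, x₁ = 1.14

Secant formula: x_{n+1} = x_n - f(x_n)(x_n - x_{n-1})/(f(x_n) - f(x_{n-1}))

Iteration 1:
  f(0.130000) = -0.867803
  f(1.140000) = 1.621544
  x_2 = 1.140000 - 1.621544×(1.140000 - 0.130000)/(1.621544 - (-0.867803))
       = 0.482093
Iteration 2:
  f(1.140000) = 1.621544
  f(0.482093) = -0.405862
  x_3 = 0.482093 - (-0.405862)×(0.482093 - 1.140000)/(-0.405862 - 1.621544)
       = 0.613798
Iteration 3:
  f(0.482093) = -0.405862
  f(0.613798) = -0.154955
  x_4 = 0.613798 - (-0.154955)×(0.613798 - 0.482093)/(-0.154955 - (-0.405862))
       = 0.695136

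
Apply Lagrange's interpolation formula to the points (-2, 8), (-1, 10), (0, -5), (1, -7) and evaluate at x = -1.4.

Lagrange interpolation formula:
P(x) = Σ yᵢ × Lᵢ(x)
where Lᵢ(x) = Π_{j≠i} (x - xⱼ)/(xᵢ - xⱼ)

L_0(-1.4) = (-1.4 - (-1))/(-2 - (-1)) × (-1.4 - 0)/(-2 - 0) × (-1.4 - 1)/(-2 - 1) = 0.224000
L_1(-1.4) = (-1.4 - (-2))/(-1 - (-2)) × (-1.4 - 0)/(-1 - 0) × (-1.4 - 1)/(-1 - 1) = 1.008000
L_2(-1.4) = (-1.4 - (-2))/(0 - (-2)) × (-1.4 - (-1))/(0 - (-1)) × (-1.4 - 1)/(0 - 1) = -0.288000
L_3(-1.4) = (-1.4 - (-2))/(1 - (-2)) × (-1.4 - (-1))/(1 - (-1)) × (-1.4 - 0)/(1 - 0) = 0.056000

P(-1.4) = 8×L_0(-1.4) + 10×L_1(-1.4) + (-5)×L_2(-1.4) + (-7)×L_3(-1.4)
P(-1.4) = 12.920000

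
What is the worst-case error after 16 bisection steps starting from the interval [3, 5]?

Bisection error bound: |error| ≤ (b-a)/2^n
|error| ≤ (5 - 3)/2^16 = 2/2^16
|error| ≤ 0.0000305176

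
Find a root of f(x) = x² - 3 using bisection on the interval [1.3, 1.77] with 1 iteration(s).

f(x) = x² - 3
Initial interval: [1.3, 1.77]

Iteration 1:
  c_1 = (1.300000 + 1.770000)/2 = 1.535000
  f(c_1) = f(1.535000) = -0.643775
  f(a) × f(c) ≥ 0, new interval: [1.535000, 1.770000]

After 1 iteration(s), the approximation is c_1 = 1.535000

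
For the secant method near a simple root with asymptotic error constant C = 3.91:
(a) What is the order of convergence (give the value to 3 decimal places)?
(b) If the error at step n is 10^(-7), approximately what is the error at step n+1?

(a) Secant method has superlinear convergence with order φ = (1+√5)/2 ≈ 1.618.
    This means |e_{n+1}| ≈ C|e_n|^1.618.

(b) With |e_n| = 10^(-7) and C = 3.91:
    |e_{n+1}| ≈ 3.91 × (10^(-7))^1.618 = 3.91 × 10^(-11.33)

(a) ≈ 1.618 (golden ratio); (b) |e_{n+1}| ≈ 1.845e-11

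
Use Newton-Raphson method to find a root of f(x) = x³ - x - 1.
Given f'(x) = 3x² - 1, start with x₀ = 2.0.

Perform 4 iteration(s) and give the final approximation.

f(x) = x³ - x - 1
f'(x) = 3x² - 1
x₀ = 2.0

Newton-Raphson formula: x_{n+1} = x_n - f(x_n)/f'(x_n)

Iteration 1:
  f(2.000000) = 5.000000
  f'(2.000000) = 11.000000
  x_1 = 2.000000 - 5.000000/11.000000 = 1.545455
Iteration 2:
  f(1.545455) = 1.145755
  f'(1.545455) = 6.165289
  x_2 = 1.545455 - 1.145755/6.165289 = 1.359615
Iteration 3:
  f(1.359615) = 0.153705
  f'(1.359615) = 4.545658
  x_3 = 1.359615 - 0.153705/4.545658 = 1.325801
Iteration 4:
  f(1.325801) = 0.004625
  f'(1.325801) = 4.273248
  x_4 = 1.325801 - 0.004625/4.273248 = 1.324719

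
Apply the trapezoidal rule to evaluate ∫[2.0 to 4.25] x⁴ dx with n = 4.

f(x) = x⁴
a = 2.0, b = 4.25, n = 4
h = (b - a)/n = 0.562500

Trapezoidal rule: (h/2)[f(x₀) + 2f(x₁) + 2f(x₂) + ... + f(xₙ)]

x_0 = 2.0000, f(x_0) = 16.000000, coefficient = 1
x_1 = 2.5625, f(x_1) = 43.117691, coefficient = 2
x_2 = 3.1250, f(x_2) = 95.367432, coefficient = 2
x_3 = 3.6875, f(x_3) = 184.896255, coefficient = 2
x_4 = 4.2500, f(x_4) = 326.253906, coefficient = 1

I ≈ (0.562500/2) × 989.016663 = 278.160936
Exact value: 270.915820
Error: 7.245116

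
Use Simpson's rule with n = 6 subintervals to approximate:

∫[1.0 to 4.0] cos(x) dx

f(x) = cos(x)
a = 1.0, b = 4.0, n = 6
h = (b - a)/n = 0.500000

Simpson's rule: (h/3)[f(x₀) + 4f(x₁) + 2f(x₂) + ... + f(xₙ)]

x_0 = 1.0000, f(x_0) = 0.540302, coefficient = 1
x_1 = 1.5000, f(x_1) = 0.070737, coefficient = 4
x_2 = 2.0000, f(x_2) = -0.416147, coefficient = 2
x_3 = 2.5000, f(x_3) = -0.801144, coefficient = 4
x_4 = 3.0000, f(x_4) = -0.989992, coefficient = 2
x_5 = 3.5000, f(x_5) = -0.936457, coefficient = 4
x_6 = 4.0000, f(x_6) = -0.653644, coefficient = 1

I ≈ (0.500000/3) × -9.593072 = -1.598845
Exact value: -1.598273
Error: 0.000572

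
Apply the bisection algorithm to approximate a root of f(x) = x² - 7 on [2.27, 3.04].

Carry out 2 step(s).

f(x) = x² - 7
Initial interval: [2.27, 3.04]

Iteration 1:
  c_1 = (2.270000 + 3.040000)/2 = 2.655000
  f(c_1) = f(2.655000) = 0.049025
  f(a) × f(c) < 0, new interval: [2.270000, 2.655000]
Iteration 2:
  c_2 = (2.270000 + 2.655000)/2 = 2.462500
  f(c_2) = f(2.462500) = -0.936094
  f(a) × f(c) ≥ 0, new interval: [2.462500, 2.655000]

After 2 iteration(s), the approximation is c_2 = 2.462500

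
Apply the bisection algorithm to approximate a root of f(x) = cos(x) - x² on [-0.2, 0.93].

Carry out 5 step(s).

f(x) = cos(x) - x²
Initial interval: [-0.2, 0.93]

Iteration 1:
  c_1 = (-0.200000 + 0.930000)/2 = 0.365000
  f(c_1) = f(0.365000) = 0.800899
  f(a) × f(c) ≥ 0, new interval: [0.365000, 0.930000]
Iteration 2:
  c_2 = (0.365000 + 0.930000)/2 = 0.647500
  f(c_2) = f(0.647500) = 0.378338
  f(a) × f(c) ≥ 0, new interval: [0.647500, 0.930000]
Iteration 3:
  c_3 = (0.647500 + 0.930000)/2 = 0.788750
  f(c_3) = f(0.788750) = 0.082606
  f(a) × f(c) ≥ 0, new interval: [0.788750, 0.930000]
Iteration 4:
  c_4 = (0.788750 + 0.930000)/2 = 0.859375
  f(c_4) = f(0.859375) = -0.085614
  f(a) × f(c) < 0, new interval: [0.788750, 0.859375]
Iteration 5:
  c_5 = (0.788750 + 0.859375)/2 = 0.824063
  f(c_5) = f(0.824063) = 0.000166
  f(a) × f(c) ≥ 0, new interval: [0.824063, 0.859375]

After 5 iteration(s), the approximation is c_5 = 0.824063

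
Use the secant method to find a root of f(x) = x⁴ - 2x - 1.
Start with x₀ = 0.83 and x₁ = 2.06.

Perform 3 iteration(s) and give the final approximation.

f(x) = x⁴ - 2x - 1
x₀ = 0.83, x₁ = 2.06

Secant formula: x_{n+1} = x_n - f(x_n)(x_n - x_{n-1})/(f(x_n) - f(x_{n-1}))

Iteration 1:
  f(0.830000) = -2.185417
  f(2.060000) = 12.888141
  x_2 = 2.060000 - 12.888141×(2.060000 - 0.830000)/(12.888141 - (-2.185417))
       = 1.008330
Iteration 2:
  f(2.060000) = 12.888141
  f(1.008330) = -1.982922
  x_3 = 1.008330 - (-1.982922)×(1.008330 - 2.060000)/(-1.982922 - 12.888141)
       = 1.148560
Iteration 3:
  f(1.008330) = -1.982922
  f(1.148560) = -1.556856
  x_4 = 1.148560 - (-1.556856)×(1.148560 - 1.008330)/(-1.556856 - (-1.982922))
       = 1.660967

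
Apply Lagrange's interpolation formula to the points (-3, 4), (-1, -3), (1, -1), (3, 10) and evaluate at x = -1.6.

Lagrange interpolation formula:
P(x) = Σ yᵢ × Lᵢ(x)
where Lᵢ(x) = Π_{j≠i} (x - xⱼ)/(xᵢ - xⱼ)

L_0(-1.6) = (-1.6 - (-1))/(-3 - (-1)) × (-1.6 - 1)/(-3 - 1) × (-1.6 - 3)/(-3 - 3) = 0.149500
L_1(-1.6) = (-1.6 - (-3))/(-1 - (-3)) × (-1.6 - 1)/(-1 - 1) × (-1.6 - 3)/(-1 - 3) = 1.046500
L_2(-1.6) = (-1.6 - (-3))/(1 - (-3)) × (-1.6 - (-1))/(1 - (-1)) × (-1.6 - 3)/(1 - 3) = -0.241500
L_3(-1.6) = (-1.6 - (-3))/(3 - (-3)) × (-1.6 - (-1))/(3 - (-1)) × (-1.6 - 1)/(3 - 1) = 0.045500

P(-1.6) = 4×L_0(-1.6) + (-3)×L_1(-1.6) + (-1)×L_2(-1.6) + 10×L_3(-1.6)
P(-1.6) = -1.845000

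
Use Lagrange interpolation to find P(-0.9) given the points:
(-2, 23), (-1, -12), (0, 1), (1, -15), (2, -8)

Lagrange interpolation formula:
P(x) = Σ yᵢ × Lᵢ(x)
where Lᵢ(x) = Π_{j≠i} (x - xⱼ)/(xᵢ - xⱼ)

L_0(-0.9) = (-0.9 - (-1))/(-2 - (-1)) × (-0.9 - 0)/(-2 - 0) × (-0.9 - 1)/(-2 - 1) × (-0.9 - 2)/(-2 - 2) = -0.020662
L_1(-0.9) = (-0.9 - (-2))/(-1 - (-2)) × (-0.9 - 0)/(-1 - 0) × (-0.9 - 1)/(-1 - 1) × (-0.9 - 2)/(-1 - 2) = 0.909150
L_2(-0.9) = (-0.9 - (-2))/(0 - (-2)) × (-0.9 - (-1))/(0 - (-1)) × (-0.9 - 1)/(0 - 1) × (-0.9 - 2)/(0 - 2) = 0.151525
L_3(-0.9) = (-0.9 - (-2))/(1 - (-2)) × (-0.9 - (-1))/(1 - (-1)) × (-0.9 - 0)/(1 - 0) × (-0.9 - 2)/(1 - 2) = -0.047850
L_4(-0.9) = (-0.9 - (-2))/(2 - (-2)) × (-0.9 - (-1))/(2 - (-1)) × (-0.9 - 0)/(2 - 0) × (-0.9 - 1)/(2 - 1) = 0.007837

P(-0.9) = 23×L_0(-0.9) + (-12)×L_1(-0.9) + 1×L_2(-0.9) + (-15)×L_3(-0.9) + (-8)×L_4(-0.9)
P(-0.9) = -10.578463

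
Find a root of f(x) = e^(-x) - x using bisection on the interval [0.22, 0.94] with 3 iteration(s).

f(x) = e^(-x) - x
Initial interval: [0.22, 0.94]

Iteration 1:
  c_1 = (0.220000 + 0.940000)/2 = 0.580000
  f(c_1) = f(0.580000) = -0.020102
  f(a) × f(c) < 0, new interval: [0.220000, 0.580000]
Iteration 2:
  c_2 = (0.220000 + 0.580000)/2 = 0.400000
  f(c_2) = f(0.400000) = 0.270320
  f(a) × f(c) ≥ 0, new interval: [0.400000, 0.580000]
Iteration 3:
  c_3 = (0.400000 + 0.580000)/2 = 0.490000
  f(c_3) = f(0.490000) = 0.122626
  f(a) × f(c) ≥ 0, new interval: [0.490000, 0.580000]

After 3 iteration(s), the approximation is c_3 = 0.490000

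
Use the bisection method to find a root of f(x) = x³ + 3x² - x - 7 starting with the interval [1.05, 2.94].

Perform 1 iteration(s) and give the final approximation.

f(x) = x³ + 3x² - x - 7
Initial interval: [1.05, 2.94]

Iteration 1:
  c_1 = (1.050000 + 2.940000)/2 = 1.995000
  f(c_1) = f(1.995000) = 10.885225
  f(a) × f(c) < 0, new interval: [1.050000, 1.995000]

After 1 iteration(s), the approximation is c_1 = 1.995000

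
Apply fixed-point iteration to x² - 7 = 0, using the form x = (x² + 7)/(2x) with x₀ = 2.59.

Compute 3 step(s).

Equation: x² - 7 = 0
Fixed-point form: x = (x² + 7)/(2x)
x₀ = 2.59

x_1 = g(2.590000) = 2.646351
x_2 = g(2.646351) = 2.645751
x_3 = g(2.645751) = 2.645751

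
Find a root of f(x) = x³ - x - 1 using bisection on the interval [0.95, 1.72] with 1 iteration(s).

f(x) = x³ - x - 1
Initial interval: [0.95, 1.72]

Iteration 1:
  c_1 = (0.950000 + 1.720000)/2 = 1.335000
  f(c_1) = f(1.335000) = 0.044270
  f(a) × f(c) < 0, new interval: [0.950000, 1.335000]

After 1 iteration(s), the approximation is c_1 = 1.335000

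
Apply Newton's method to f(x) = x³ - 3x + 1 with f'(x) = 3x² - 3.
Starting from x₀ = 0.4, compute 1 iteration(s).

f(x) = x³ - 3x + 1
f'(x) = 3x² - 3
x₀ = 0.4

Newton-Raphson formula: x_{n+1} = x_n - f(x_n)/f'(x_n)

Iteration 1:
  f(0.400000) = -0.136000
  f'(0.400000) = -2.520000
  x_1 = 0.400000 - (-0.136000)/(-2.520000) = 0.346032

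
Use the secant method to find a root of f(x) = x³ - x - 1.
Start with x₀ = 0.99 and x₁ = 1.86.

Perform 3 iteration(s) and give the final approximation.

f(x) = x³ - x - 1
x₀ = 0.99, x₁ = 1.86

Secant formula: x_{n+1} = x_n - f(x_n)(x_n - x_{n-1})/(f(x_n) - f(x_{n-1}))

Iteration 1:
  f(0.990000) = -1.019701
  f(1.860000) = 3.574856
  x_2 = 1.860000 - 3.574856×(1.860000 - 0.990000)/(3.574856 - (-1.019701))
       = 1.183085
Iteration 2:
  f(1.860000) = 3.574856
  f(1.183085) = -0.527133
  x_3 = 1.183085 - (-0.527133)×(1.183085 - 1.860000)/(-0.527133 - 3.574856)
       = 1.270073
Iteration 3:
  f(1.183085) = -0.527133
  f(1.270073) = -0.221337
  x_4 = 1.270073 - (-0.221337)×(1.270073 - 1.183085)/(-0.221337 - (-0.527133))
       = 1.333035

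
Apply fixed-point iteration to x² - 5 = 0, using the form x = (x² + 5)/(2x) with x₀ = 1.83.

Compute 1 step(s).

Equation: x² - 5 = 0
Fixed-point form: x = (x² + 5)/(2x)
x₀ = 1.83

x_1 = g(1.830000) = 2.281120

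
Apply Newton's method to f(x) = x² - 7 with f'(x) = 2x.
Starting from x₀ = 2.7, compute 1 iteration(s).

f(x) = x² - 7
f'(x) = 2x
x₀ = 2.7

Newton-Raphson formula: x_{n+1} = x_n - f(x_n)/f'(x_n)

Iteration 1:
  f(2.700000) = 0.290000
  f'(2.700000) = 5.400000
  x_1 = 2.700000 - 0.290000/5.400000 = 2.646296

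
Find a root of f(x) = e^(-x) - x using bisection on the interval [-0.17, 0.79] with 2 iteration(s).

f(x) = e^(-x) - x
Initial interval: [-0.17, 0.79]

Iteration 1:
  c_1 = (-0.170000 + 0.790000)/2 = 0.310000
  f(c_1) = f(0.310000) = 0.423447
  f(a) × f(c) ≥ 0, new interval: [0.310000, 0.790000]
Iteration 2:
  c_2 = (0.310000 + 0.790000)/2 = 0.550000
  f(c_2) = f(0.550000) = 0.026950
  f(a) × f(c) ≥ 0, new interval: [0.550000, 0.790000]

After 2 iteration(s), the approximation is c_2 = 0.550000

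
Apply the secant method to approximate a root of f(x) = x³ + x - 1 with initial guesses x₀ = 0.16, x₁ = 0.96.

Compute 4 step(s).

f(x) = x³ + x - 1
x₀ = 0.16, x₁ = 0.96

Secant formula: x_{n+1} = x_n - f(x_n)(x_n - x_{n-1})/(f(x_n) - f(x_{n-1}))

Iteration 1:
  f(0.160000) = -0.835904
  f(0.960000) = 0.844736
  x_2 = 0.960000 - 0.844736×(0.960000 - 0.160000)/(0.844736 - (-0.835904))
       = 0.557898
Iteration 2:
  f(0.960000) = 0.844736
  f(0.557898) = -0.268456
  x_3 = 0.557898 - (-0.268456)×(0.557898 - 0.960000)/(-0.268456 - 0.844736)
       = 0.654868
Iteration 3:
  f(0.557898) = -0.268456
  f(0.654868) = -0.064289
  x_4 = 0.654868 - (-0.064289)×(0.654868 - 0.557898)/(-0.064289 - (-0.268456))
       = 0.685403
Iteration 4:
  f(0.654868) = -0.064289
  f(0.685403) = 0.007390
  x_5 = 0.685403 - 0.007390×(0.685403 - 0.654868)/(0.007390 - (-0.064289))
       = 0.682255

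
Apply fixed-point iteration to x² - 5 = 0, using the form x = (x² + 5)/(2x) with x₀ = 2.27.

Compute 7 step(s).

Equation: x² - 5 = 0
Fixed-point form: x = (x² + 5)/(2x)
x₀ = 2.27

x_1 = g(2.270000) = 2.236322
x_2 = g(2.236322) = 2.236068
x_3 = g(2.236068) = 2.236068
x_4 = g(2.236068) = 2.236068
x_5 = g(2.236068) = 2.236068
x_6 = g(2.236068) = 2.236068
x_7 = g(2.236068) = 2.236068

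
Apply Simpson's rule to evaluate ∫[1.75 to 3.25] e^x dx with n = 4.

f(x) = e^x
a = 1.75, b = 3.25, n = 4
h = (b - a)/n = 0.375000

Simpson's rule: (h/3)[f(x₀) + 4f(x₁) + 2f(x₂) + ... + f(xₙ)]

x_0 = 1.7500, f(x_0) = 5.754603, coefficient = 1
x_1 = 2.1250, f(x_1) = 8.372897, coefficient = 4
x_2 = 2.5000, f(x_2) = 12.182494, coefficient = 2
x_3 = 2.8750, f(x_3) = 17.725424, coefficient = 4
x_4 = 3.2500, f(x_4) = 25.790340, coefficient = 1

I ≈ (0.375000/3) × 160.303217 = 20.037902
Exact value: 20.035737
Error: 0.002165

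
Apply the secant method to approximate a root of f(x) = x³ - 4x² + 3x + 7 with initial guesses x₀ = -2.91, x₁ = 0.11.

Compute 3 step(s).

f(x) = x³ - 4x² + 3x + 7
x₀ = -2.91, x₁ = 0.11

Secant formula: x_{n+1} = x_n - f(x_n)(x_n - x_{n-1})/(f(x_n) - f(x_{n-1}))

Iteration 1:
  f(-2.910000) = -60.244571
  f(0.110000) = 7.282931
  x_2 = 0.110000 - 7.282931×(0.110000 - (-2.910000))/(7.282931 - (-60.244571))
       = -0.215711
Iteration 2:
  f(0.110000) = 7.282931
  f(-0.215711) = 6.156705
  x_3 = -0.215711 - 6.156705×(-0.215711 - 0.110000)/(6.156705 - 7.282931)
       = -1.996265
Iteration 3:
  f(-0.215711) = 6.156705
  f(-1.996265) = -22.884348
  x_4 = -1.996265 - (-22.884348)×(-1.996265 - (-0.215711))/(-22.884348 - 6.156705)
       = -0.593189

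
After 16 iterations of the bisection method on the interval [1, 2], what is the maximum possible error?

Bisection error bound: |error| ≤ (b-a)/2^n
|error| ≤ (2 - 1)/2^16 = 1/2^16
|error| ≤ 0.0000152588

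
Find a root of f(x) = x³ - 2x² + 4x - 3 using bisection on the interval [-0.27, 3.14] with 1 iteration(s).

f(x) = x³ - 2x² + 4x - 3
Initial interval: [-0.27, 3.14]

Iteration 1:
  c_1 = (-0.270000 + 3.140000)/2 = 1.435000
  f(c_1) = f(1.435000) = 1.576538
  f(a) × f(c) < 0, new interval: [-0.270000, 1.435000]

After 1 iteration(s), the approximation is c_1 = 1.435000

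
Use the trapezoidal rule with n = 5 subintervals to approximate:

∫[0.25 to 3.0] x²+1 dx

f(x) = x²+1
a = 0.25, b = 3.0, n = 5
h = (b - a)/n = 0.550000

Trapezoidal rule: (h/2)[f(x₀) + 2f(x₁) + 2f(x₂) + ... + f(xₙ)]

x_0 = 0.2500, f(x_0) = 1.062500, coefficient = 1
x_1 = 0.8000, f(x_1) = 1.640000, coefficient = 2
x_2 = 1.3500, f(x_2) = 2.822500, coefficient = 2
x_3 = 1.9000, f(x_3) = 4.610000, coefficient = 2
x_4 = 2.4500, f(x_4) = 7.002500, coefficient = 2
x_5 = 3.0000, f(x_5) = 10.000000, coefficient = 1

I ≈ (0.550000/2) × 43.212500 = 11.883438
Exact value: 11.744792
Error: 0.138646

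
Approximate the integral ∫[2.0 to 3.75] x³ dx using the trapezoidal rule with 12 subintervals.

f(x) = x³
a = 2.0, b = 3.75, n = 12
h = (b - a)/n = 0.145833

Trapezoidal rule: (h/2)[f(x₀) + 2f(x₁) + 2f(x₂) + ... + f(xₙ)]

x_0 = 2.0000, f(x_0) = 8.000000, coefficient = 1
x_1 = 2.1458, f(x_1) = 9.880706, coefficient = 2
x_2 = 2.2917, f(x_2) = 12.035229, coefficient = 2
x_3 = 2.4375, f(x_3) = 14.482178, coefficient = 2
x_4 = 2.5833, f(x_4) = 17.240162, coefficient = 2
x_5 = 2.7292, f(x_5) = 20.327790, coefficient = 2
x_6 = 2.8750, f(x_6) = 23.763672, coefficient = 2
x_7 = 3.0208, f(x_7) = 27.566415, coefficient = 2
x_8 = 3.1667, f(x_8) = 31.754630, coefficient = 2
x_9 = 3.3125, f(x_9) = 36.346924, coefficient = 2
x_10 = 3.4583, f(x_10) = 41.361907, coefficient = 2
x_11 = 3.6042, f(x_11) = 46.818188, coefficient = 2
x_12 = 3.7500, f(x_12) = 52.734375, coefficient = 1

I ≈ (0.145833/2) × 623.889974 = 45.491977
Exact value: 45.438477
Error: 0.053501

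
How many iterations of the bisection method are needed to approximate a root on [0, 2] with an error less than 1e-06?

We need (b-a)/2^n ≤ 1e-06
(2 - 0)/2^n ≤ 1e-06
2/2^n ≤ 1e-06
2^n ≥ 2000000
n ≥ log₂(2000000) = 20.93
n ≥ 21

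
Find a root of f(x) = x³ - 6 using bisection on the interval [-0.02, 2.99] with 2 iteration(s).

f(x) = x³ - 6
Initial interval: [-0.02, 2.99]

Iteration 1:
  c_1 = (-0.020000 + 2.990000)/2 = 1.485000
  f(c_1) = f(1.485000) = -2.725241
  f(a) × f(c) ≥ 0, new interval: [1.485000, 2.990000]
Iteration 2:
  c_2 = (1.485000 + 2.990000)/2 = 2.237500
  f(c_2) = f(2.237500) = 5.201834
  f(a) × f(c) < 0, new interval: [1.485000, 2.237500]

After 2 iteration(s), the approximation is c_2 = 2.237500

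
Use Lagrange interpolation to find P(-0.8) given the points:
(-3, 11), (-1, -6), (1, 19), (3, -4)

Lagrange interpolation formula:
P(x) = Σ yᵢ × Lᵢ(x)
where Lᵢ(x) = Π_{j≠i} (x - xⱼ)/(xᵢ - xⱼ)

L_0(-0.8) = (-0.8 - (-1))/(-3 - (-1)) × (-0.8 - 1)/(-3 - 1) × (-0.8 - 3)/(-3 - 3) = -0.028500
L_1(-0.8) = (-0.8 - (-3))/(-1 - (-3)) × (-0.8 - 1)/(-1 - 1) × (-0.8 - 3)/(-1 - 3) = 0.940500
L_2(-0.8) = (-0.8 - (-3))/(1 - (-3)) × (-0.8 - (-1))/(1 - (-1)) × (-0.8 - 3)/(1 - 3) = 0.104500
L_3(-0.8) = (-0.8 - (-3))/(3 - (-3)) × (-0.8 - (-1))/(3 - (-1)) × (-0.8 - 1)/(3 - 1) = -0.016500

P(-0.8) = 11×L_0(-0.8) + (-6)×L_1(-0.8) + 19×L_2(-0.8) + (-4)×L_3(-0.8)
P(-0.8) = -3.905000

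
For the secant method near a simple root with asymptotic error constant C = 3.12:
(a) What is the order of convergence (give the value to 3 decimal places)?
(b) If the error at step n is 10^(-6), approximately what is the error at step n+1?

(a) Secant method has superlinear convergence with order φ = (1+√5)/2 ≈ 1.618.
    This means |e_{n+1}| ≈ C|e_n|^1.618.

(b) With |e_n| = 10^(-6) and C = 3.12:
    |e_{n+1}| ≈ 3.12 × (10^(-6))^1.618 = 3.12 × 10^(-9.71)

(a) ≈ 1.618 (golden ratio); (b) |e_{n+1}| ≈ 6.109e-10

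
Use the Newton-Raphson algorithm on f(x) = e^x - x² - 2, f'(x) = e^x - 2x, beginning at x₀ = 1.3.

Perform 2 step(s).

f(x) = e^x - x² - 2
f'(x) = e^x - 2x
x₀ = 1.3

Newton-Raphson formula: x_{n+1} = x_n - f(x_n)/f'(x_n)

Iteration 1:
  f(1.300000) = -0.020703
  f'(1.300000) = 1.069297
  x_1 = 1.300000 - (-0.020703)/1.069297 = 1.319362
Iteration 2:
  f(1.319362) = 0.000317
  f'(1.319362) = 1.102309
  x_2 = 1.319362 - 0.000317/1.102309 = 1.319074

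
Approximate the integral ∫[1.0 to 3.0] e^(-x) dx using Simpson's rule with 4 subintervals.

f(x) = e^(-x)
a = 1.0, b = 3.0, n = 4
h = (b - a)/n = 0.500000

Simpson's rule: (h/3)[f(x₀) + 4f(x₁) + 2f(x₂) + ... + f(xₙ)]

x_0 = 1.0000, f(x_0) = 0.367879, coefficient = 1
x_1 = 1.5000, f(x_1) = 0.223130, coefficient = 4
x_2 = 2.0000, f(x_2) = 0.135335, coefficient = 2
x_3 = 2.5000, f(x_3) = 0.082085, coefficient = 4
x_4 = 3.0000, f(x_4) = 0.049787, coefficient = 1

I ≈ (0.500000/3) × 1.909198 = 0.318200
Exact value: 0.318092
Error: 0.000107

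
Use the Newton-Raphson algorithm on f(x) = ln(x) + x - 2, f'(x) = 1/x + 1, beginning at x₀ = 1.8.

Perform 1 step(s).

f(x) = ln(x) + x - 2
f'(x) = 1/x + 1
x₀ = 1.8

Newton-Raphson formula: x_{n+1} = x_n - f(x_n)/f'(x_n)

Iteration 1:
  f(1.800000) = 0.387787
  f'(1.800000) = 1.555556
  x_1 = 1.800000 - 0.387787/1.555556 = 1.550709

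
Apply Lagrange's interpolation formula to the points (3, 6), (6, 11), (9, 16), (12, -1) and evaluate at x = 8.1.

Lagrange interpolation formula:
P(x) = Σ yᵢ × Lᵢ(x)
where Lᵢ(x) = Π_{j≠i} (x - xⱼ)/(xᵢ - xⱼ)

L_0(8.1) = (8.1 - 6)/(3 - 6) × (8.1 - 9)/(3 - 9) × (8.1 - 12)/(3 - 12) = -0.045500
L_1(8.1) = (8.1 - 3)/(6 - 3) × (8.1 - 9)/(6 - 9) × (8.1 - 12)/(6 - 12) = 0.331500
L_2(8.1) = (8.1 - 3)/(9 - 3) × (8.1 - 6)/(9 - 6) × (8.1 - 12)/(9 - 12) = 0.773500
L_3(8.1) = (8.1 - 3)/(12 - 3) × (8.1 - 6)/(12 - 6) × (8.1 - 9)/(12 - 9) = -0.059500

P(8.1) = 6×L_0(8.1) + 11×L_1(8.1) + 16×L_2(8.1) + (-1)×L_3(8.1)
P(8.1) = 15.809000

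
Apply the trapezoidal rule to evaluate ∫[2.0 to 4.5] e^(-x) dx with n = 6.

f(x) = e^(-x)
a = 2.0, b = 4.5, n = 6
h = (b - a)/n = 0.416667

Trapezoidal rule: (h/2)[f(x₀) + 2f(x₁) + 2f(x₂) + ... + f(xₙ)]

x_0 = 2.0000, f(x_0) = 0.135335, coefficient = 1
x_1 = 2.4167, f(x_1) = 0.089219, coefficient = 2
x_2 = 2.8333, f(x_2) = 0.058816, coefficient = 2
x_3 = 3.2500, f(x_3) = 0.038774, coefficient = 2
x_4 = 3.6667, f(x_4) = 0.025562, coefficient = 2
x_5 = 4.0833, f(x_5) = 0.016851, coefficient = 2
x_6 = 4.5000, f(x_6) = 0.011109, coefficient = 1

I ≈ (0.416667/2) × 0.604888 = 0.126018
Exact value: 0.124226
Error: 0.001792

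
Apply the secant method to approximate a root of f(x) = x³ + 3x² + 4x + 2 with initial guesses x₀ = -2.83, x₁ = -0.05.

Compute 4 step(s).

f(x) = x³ + 3x² + 4x + 2
x₀ = -2.83, x₁ = -0.05

Secant formula: x_{n+1} = x_n - f(x_n)(x_n - x_{n-1})/(f(x_n) - f(x_{n-1}))

Iteration 1:
  f(-2.830000) = -7.958487
  f(-0.050000) = 1.807375
  x_2 = -0.050000 - 1.807375×(-0.050000 - (-2.830000))/(1.807375 - (-7.958487))
       = -0.564497
Iteration 2:
  f(-0.050000) = 1.807375
  f(-0.564497) = 0.518102
  x_3 = -0.564497 - 0.518102×(-0.564497 - (-0.050000))/(0.518102 - 1.807375)
       = -0.771250
Iteration 3:
  f(-0.564497) = 0.518102
  f(-0.771250) = 0.240719
  x_4 = -0.771250 - 0.240719×(-0.771250 - (-0.564497))/(0.240719 - 0.518102)
       = -0.950676
Iteration 4:
  f(-0.771250) = 0.240719
  f(-0.950676) = 0.049444
  x_5 = -0.950676 - 0.049444×(-0.950676 - (-0.771250))/(0.049444 - 0.240719)
       = -0.997057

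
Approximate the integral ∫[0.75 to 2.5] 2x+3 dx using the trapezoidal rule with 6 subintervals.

f(x) = 2x+3
a = 0.75, b = 2.5, n = 6
h = (b - a)/n = 0.291667

Trapezoidal rule: (h/2)[f(x₀) + 2f(x₁) + 2f(x₂) + ... + f(xₙ)]

x_0 = 0.7500, f(x_0) = 4.500000, coefficient = 1
x_1 = 1.0417, f(x_1) = 5.083333, coefficient = 2
x_2 = 1.3333, f(x_2) = 5.666667, coefficient = 2
x_3 = 1.6250, f(x_3) = 6.250000, coefficient = 2
x_4 = 1.9167, f(x_4) = 6.833333, coefficient = 2
x_5 = 2.2083, f(x_5) = 7.416667, coefficient = 2
x_6 = 2.5000, f(x_6) = 8.000000, coefficient = 1

I ≈ (0.291667/2) × 75.000000 = 10.937500
Exact value: 10.937500
Error: 0.000000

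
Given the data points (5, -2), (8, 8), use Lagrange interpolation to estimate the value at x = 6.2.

Lagrange interpolation formula:
P(x) = Σ yᵢ × Lᵢ(x)
where Lᵢ(x) = Π_{j≠i} (x - xⱼ)/(xᵢ - xⱼ)

L_0(6.2) = (6.2 - 8)/(5 - 8) = 0.600000
L_1(6.2) = (6.2 - 5)/(8 - 5) = 0.400000

P(6.2) = (-2)×L_0(6.2) + 8×L_1(6.2)
P(6.2) = 2.000000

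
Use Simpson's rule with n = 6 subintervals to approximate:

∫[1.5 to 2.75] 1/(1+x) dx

f(x) = 1/(1+x)
a = 1.5, b = 2.75, n = 6
h = (b - a)/n = 0.208333

Simpson's rule: (h/3)[f(x₀) + 4f(x₁) + 2f(x₂) + ... + f(xₙ)]

x_0 = 1.5000, f(x_0) = 0.400000, coefficient = 1
x_1 = 1.7083, f(x_1) = 0.369231, coefficient = 4
x_2 = 1.9167, f(x_2) = 0.342857, coefficient = 2
x_3 = 2.1250, f(x_3) = 0.320000, coefficient = 4
x_4 = 2.3333, f(x_4) = 0.300000, coefficient = 2
x_5 = 2.5417, f(x_5) = 0.282353, coefficient = 4
x_6 = 2.7500, f(x_6) = 0.266667, coefficient = 1

I ≈ (0.208333/3) × 5.838716 = 0.405466
Exact value: 0.405465
Error: 0.000001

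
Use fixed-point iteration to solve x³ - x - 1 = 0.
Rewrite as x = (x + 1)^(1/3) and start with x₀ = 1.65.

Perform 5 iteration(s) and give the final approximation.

Equation: x³ - x - 1 = 0
Fixed-point form: x = (x + 1)^(1/3)
x₀ = 1.65

x_1 = g(1.650000) = 1.383828
x_2 = g(1.383828) = 1.335852
x_3 = g(1.335852) = 1.326829
x_4 = g(1.326829) = 1.325119
x_5 = g(1.325119) = 1.324794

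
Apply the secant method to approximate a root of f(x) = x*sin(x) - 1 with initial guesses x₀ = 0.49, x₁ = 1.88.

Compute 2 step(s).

f(x) = x*sin(x) - 1
x₀ = 0.49, x₁ = 1.88

Secant formula: x_{n+1} = x_n - f(x_n)(x_n - x_{n-1})/(f(x_n) - f(x_{n-1}))

Iteration 1:
  f(0.490000) = -0.769393
  f(1.880000) = 0.790843
  x_2 = 1.880000 - 0.790843×(1.880000 - 0.490000)/(0.790843 - (-0.769393))
       = 1.175445
Iteration 2:
  f(1.880000) = 0.790843
  f(1.175445) = 0.084773
  x_3 = 1.175445 - 0.084773×(1.175445 - 1.880000)/(0.084773 - 0.790843)
       = 1.090854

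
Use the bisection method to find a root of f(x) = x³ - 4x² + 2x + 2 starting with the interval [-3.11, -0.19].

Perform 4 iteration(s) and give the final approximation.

f(x) = x³ - 4x² + 2x + 2
Initial interval: [-3.11, -0.19]

Iteration 1:
  c_1 = (-3.110000 + (-0.190000))/2 = -1.650000
  f(c_1) = f(-1.650000) = -16.682125
  f(a) × f(c) ≥ 0, new interval: [-1.650000, -0.190000]
Iteration 2:
  c_2 = (-1.650000 + (-0.190000))/2 = -0.920000
  f(c_2) = f(-0.920000) = -4.004288
  f(a) × f(c) ≥ 0, new interval: [-0.920000, -0.190000]
Iteration 3:
  c_3 = (-0.920000 + (-0.190000))/2 = -0.555000
  f(c_3) = f(-0.555000) = -0.513054
  f(a) × f(c) ≥ 0, new interval: [-0.555000, -0.190000]
Iteration 4:
  c_4 = (-0.555000 + (-0.190000))/2 = -0.372500
  f(c_4) = f(-0.372500) = 0.648288
  f(a) × f(c) < 0, new interval: [-0.555000, -0.372500]

After 4 iteration(s), the approximation is c_4 = -0.372500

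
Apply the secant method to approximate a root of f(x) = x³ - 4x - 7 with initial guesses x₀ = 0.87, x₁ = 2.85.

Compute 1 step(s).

f(x) = x³ - 4x - 7
x₀ = 0.87, x₁ = 2.85

Secant formula: x_{n+1} = x_n - f(x_n)(x_n - x_{n-1})/(f(x_n) - f(x_{n-1}))

Iteration 1:
  f(0.870000) = -9.821497
  f(2.850000) = 4.749125
  x_2 = 2.850000 - 4.749125×(2.850000 - 0.870000)/(4.749125 - (-9.821497))
       = 2.204642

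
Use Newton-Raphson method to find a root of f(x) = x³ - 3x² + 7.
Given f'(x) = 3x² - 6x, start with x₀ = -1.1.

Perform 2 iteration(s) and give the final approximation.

f(x) = x³ - 3x² + 7
f'(x) = 3x² - 6x
x₀ = -1.1

Newton-Raphson formula: x_{n+1} = x_n - f(x_n)/f'(x_n)

Iteration 1:
  f(-1.100000) = 2.039000
  f'(-1.100000) = 10.230000
  x_1 = -1.100000 - 2.039000/10.230000 = -1.299316
Iteration 2:
  f(-1.299316) = -0.258197
  f'(-1.299316) = 12.860559
  x_2 = -1.299316 - (-0.258197)/12.860559 = -1.279239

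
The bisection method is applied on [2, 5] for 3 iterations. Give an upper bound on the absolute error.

Bisection error bound: |error| ≤ (b-a)/2^n
|error| ≤ (5 - 2)/2^3 = 3/2^3
|error| ≤ 0.3750000000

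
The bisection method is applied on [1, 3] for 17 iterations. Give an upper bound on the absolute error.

Bisection error bound: |error| ≤ (b-a)/2^n
|error| ≤ (3 - 1)/2^17 = 2/2^17
|error| ≤ 0.0000152588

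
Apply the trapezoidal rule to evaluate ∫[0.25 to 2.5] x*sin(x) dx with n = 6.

f(x) = x*sin(x)
a = 0.25, b = 2.5, n = 6
h = (b - a)/n = 0.375000

Trapezoidal rule: (h/2)[f(x₀) + 2f(x₁) + 2f(x₂) + ... + f(xₙ)]

x_0 = 0.2500, f(x_0) = 0.061851, coefficient = 1
x_1 = 0.6250, f(x_1) = 0.365686, coefficient = 2
x_2 = 1.0000, f(x_2) = 0.841471, coefficient = 2
x_3 = 1.3750, f(x_3) = 1.348728, coefficient = 2
x_4 = 1.7500, f(x_4) = 1.721975, coefficient = 2
x_5 = 2.1250, f(x_5) = 1.806930, coefficient = 2
x_6 = 2.5000, f(x_6) = 1.496180, coefficient = 1

I ≈ (0.375000/2) × 13.727611 = 2.573927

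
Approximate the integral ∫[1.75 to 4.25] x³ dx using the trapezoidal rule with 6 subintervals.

f(x) = x³
a = 1.75, b = 4.25, n = 6
h = (b - a)/n = 0.416667

Trapezoidal rule: (h/2)[f(x₀) + 2f(x₁) + 2f(x₂) + ... + f(xₙ)]

x_0 = 1.7500, f(x_0) = 5.359375, coefficient = 1
x_1 = 2.1667, f(x_1) = 10.171296, coefficient = 2
x_2 = 2.5833, f(x_2) = 17.240162, coefficient = 2
x_3 = 3.0000, f(x_3) = 27.000000, coefficient = 2
x_4 = 3.4167, f(x_4) = 39.884838, coefficient = 2
x_5 = 3.8333, f(x_5) = 56.328704, coefficient = 2
x_6 = 4.2500, f(x_6) = 76.765625, coefficient = 1

I ≈ (0.416667/2) × 383.375000 = 79.869792
Exact value: 79.218750
Error: 0.651042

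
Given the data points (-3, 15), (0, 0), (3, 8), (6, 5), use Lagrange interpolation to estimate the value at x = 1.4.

Lagrange interpolation formula:
P(x) = Σ yᵢ × Lᵢ(x)
where Lᵢ(x) = Π_{j≠i} (x - xⱼ)/(xᵢ - xⱼ)

L_0(1.4) = (1.4 - 0)/(-3 - 0) × (1.4 - 3)/(-3 - 3) × (1.4 - 6)/(-3 - 6) = -0.063605
L_1(1.4) = (1.4 - (-3))/(0 - (-3)) × (1.4 - 3)/(0 - 3) × (1.4 - 6)/(0 - 6) = 0.599704
L_2(1.4) = (1.4 - (-3))/(3 - (-3)) × (1.4 - 0)/(3 - 0) × (1.4 - 6)/(3 - 6) = 0.524741
L_3(1.4) = (1.4 - (-3))/(6 - (-3)) × (1.4 - 0)/(6 - 0) × (1.4 - 3)/(6 - 3) = -0.060840

P(1.4) = 15×L_0(1.4) + 0×L_1(1.4) + 8×L_2(1.4) + 5×L_3(1.4)
P(1.4) = 2.939654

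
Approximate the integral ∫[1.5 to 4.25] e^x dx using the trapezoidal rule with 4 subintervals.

f(x) = e^x
a = 1.5, b = 4.25, n = 4
h = (b - a)/n = 0.687500

Trapezoidal rule: (h/2)[f(x₀) + 2f(x₁) + 2f(x₂) + ... + f(xₙ)]

x_0 = 1.5000, f(x_0) = 4.481689, coefficient = 1
x_1 = 2.1875, f(x_1) = 8.912903, coefficient = 2
x_2 = 2.8750, f(x_2) = 17.725424, coefficient = 2
x_3 = 3.5625, f(x_3) = 35.251215, coefficient = 2
x_4 = 4.2500, f(x_4) = 70.105412, coefficient = 1

I ≈ (0.687500/2) × 198.366186 = 68.188376
Exact value: 65.623723
Error: 2.564653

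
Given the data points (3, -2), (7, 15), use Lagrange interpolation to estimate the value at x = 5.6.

Lagrange interpolation formula:
P(x) = Σ yᵢ × Lᵢ(x)
where Lᵢ(x) = Π_{j≠i} (x - xⱼ)/(xᵢ - xⱼ)

L_0(5.6) = (5.6 - 7)/(3 - 7) = 0.350000
L_1(5.6) = (5.6 - 3)/(7 - 3) = 0.650000

P(5.6) = (-2)×L_0(5.6) + 15×L_1(5.6)
P(5.6) = 9.050000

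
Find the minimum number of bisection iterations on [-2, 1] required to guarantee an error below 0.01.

We need (b-a)/2^n ≤ 0.01
(1 - (-2))/2^n ≤ 0.01
3/2^n ≤ 0.01
2^n ≥ 300
n ≥ log₂(300) = 8.23
n ≥ 9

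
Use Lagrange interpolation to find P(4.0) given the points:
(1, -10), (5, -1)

Lagrange interpolation formula:
P(x) = Σ yᵢ × Lᵢ(x)
where Lᵢ(x) = Π_{j≠i} (x - xⱼ)/(xᵢ - xⱼ)

L_0(4.0) = (4.0 - 5)/(1 - 5) = 0.250000
L_1(4.0) = (4.0 - 1)/(5 - 1) = 0.750000

P(4.0) = (-10)×L_0(4.0) + (-1)×L_1(4.0)
P(4.0) = -3.250000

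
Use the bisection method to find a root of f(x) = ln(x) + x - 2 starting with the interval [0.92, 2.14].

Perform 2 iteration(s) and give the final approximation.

f(x) = ln(x) + x - 2
Initial interval: [0.92, 2.14]

Iteration 1:
  c_1 = (0.920000 + 2.140000)/2 = 1.530000
  f(c_1) = f(1.530000) = -0.044732
  f(a) × f(c) ≥ 0, new interval: [1.530000, 2.140000]
Iteration 2:
  c_2 = (1.530000 + 2.140000)/2 = 1.835000
  f(c_2) = f(1.835000) = 0.442044
  f(a) × f(c) < 0, new interval: [1.530000, 1.835000]

After 2 iteration(s), the approximation is c_2 = 1.835000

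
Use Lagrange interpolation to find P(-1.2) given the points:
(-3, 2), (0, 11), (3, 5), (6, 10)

Lagrange interpolation formula:
P(x) = Σ yᵢ × Lᵢ(x)
where Lᵢ(x) = Π_{j≠i} (x - xⱼ)/(xᵢ - xⱼ)

L_0(-1.2) = (-1.2 - 0)/(-3 - 0) × (-1.2 - 3)/(-3 - 3) × (-1.2 - 6)/(-3 - 6) = 0.224000
L_1(-1.2) = (-1.2 - (-3))/(0 - (-3)) × (-1.2 - 3)/(0 - 3) × (-1.2 - 6)/(0 - 6) = 1.008000
L_2(-1.2) = (-1.2 - (-3))/(3 - (-3)) × (-1.2 - 0)/(3 - 0) × (-1.2 - 6)/(3 - 6) = -0.288000
L_3(-1.2) = (-1.2 - (-3))/(6 - (-3)) × (-1.2 - 0)/(6 - 0) × (-1.2 - 3)/(6 - 3) = 0.056000

P(-1.2) = 2×L_0(-1.2) + 11×L_1(-1.2) + 5×L_2(-1.2) + 10×L_3(-1.2)
P(-1.2) = 10.656000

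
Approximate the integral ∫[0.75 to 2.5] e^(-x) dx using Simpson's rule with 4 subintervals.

f(x) = e^(-x)
a = 0.75, b = 2.5, n = 4
h = (b - a)/n = 0.437500

Simpson's rule: (h/3)[f(x₀) + 4f(x₁) + 2f(x₂) + ... + f(xₙ)]

x_0 = 0.7500, f(x_0) = 0.472367, coefficient = 1
x_1 = 1.1875, f(x_1) = 0.304983, coefficient = 4
x_2 = 1.6250, f(x_2) = 0.196912, coefficient = 2
x_3 = 2.0625, f(x_3) = 0.127136, coefficient = 4
x_4 = 2.5000, f(x_4) = 0.082085, coefficient = 1

I ≈ (0.437500/3) × 2.676749 = 0.390359
Exact value: 0.390282
Error: 0.000078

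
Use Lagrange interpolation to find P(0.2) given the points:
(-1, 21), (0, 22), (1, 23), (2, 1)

Lagrange interpolation formula:
P(x) = Σ yᵢ × Lᵢ(x)
where Lᵢ(x) = Π_{j≠i} (x - xⱼ)/(xᵢ - xⱼ)

L_0(0.2) = (0.2 - 0)/(-1 - 0) × (0.2 - 1)/(-1 - 1) × (0.2 - 2)/(-1 - 2) = -0.048000
L_1(0.2) = (0.2 - (-1))/(0 - (-1)) × (0.2 - 1)/(0 - 1) × (0.2 - 2)/(0 - 2) = 0.864000
L_2(0.2) = (0.2 - (-1))/(1 - (-1)) × (0.2 - 0)/(1 - 0) × (0.2 - 2)/(1 - 2) = 0.216000
L_3(0.2) = (0.2 - (-1))/(2 - (-1)) × (0.2 - 0)/(2 - 0) × (0.2 - 1)/(2 - 1) = -0.032000

P(0.2) = 21×L_0(0.2) + 22×L_1(0.2) + 23×L_2(0.2) + 1×L_3(0.2)
P(0.2) = 22.936000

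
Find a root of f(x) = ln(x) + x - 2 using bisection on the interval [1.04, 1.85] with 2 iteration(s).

f(x) = ln(x) + x - 2
Initial interval: [1.04, 1.85]

Iteration 1:
  c_1 = (1.040000 + 1.850000)/2 = 1.445000
  f(c_1) = f(1.445000) = -0.186891
  f(a) × f(c) ≥ 0, new interval: [1.445000, 1.850000]
Iteration 2:
  c_2 = (1.445000 + 1.850000)/2 = 1.647500
  f(c_2) = f(1.647500) = 0.146759
  f(a) × f(c) < 0, new interval: [1.445000, 1.647500]

After 2 iteration(s), the approximation is c_2 = 1.647500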